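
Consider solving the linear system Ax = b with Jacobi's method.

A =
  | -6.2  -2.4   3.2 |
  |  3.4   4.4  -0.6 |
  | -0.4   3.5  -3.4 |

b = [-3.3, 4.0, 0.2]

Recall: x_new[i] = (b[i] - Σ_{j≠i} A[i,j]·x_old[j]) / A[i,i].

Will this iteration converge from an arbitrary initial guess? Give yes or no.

yes

Diagonal D = diag(-6.2, 4.4, -3.4); L, U strict lower/upper.
T_J = -D⁻¹(L+U): T[0,1] = -(-2.4)/(-6.2) = -0.3871; T[0,0] = 0.
  T[0,:] = [+0.0000  -0.3871  +0.5161]
  T[1,:] = [-0.7727  +0.0000  +0.1364]
  T[2,:] = [-0.1176  +1.0294  +0.0000]
moduli |λ_i(T)| = 0.9078, 0.6674, 0.6674.
spectral radius ρ = 0.9078; 0.9078 < 1, so it converges for any x₀.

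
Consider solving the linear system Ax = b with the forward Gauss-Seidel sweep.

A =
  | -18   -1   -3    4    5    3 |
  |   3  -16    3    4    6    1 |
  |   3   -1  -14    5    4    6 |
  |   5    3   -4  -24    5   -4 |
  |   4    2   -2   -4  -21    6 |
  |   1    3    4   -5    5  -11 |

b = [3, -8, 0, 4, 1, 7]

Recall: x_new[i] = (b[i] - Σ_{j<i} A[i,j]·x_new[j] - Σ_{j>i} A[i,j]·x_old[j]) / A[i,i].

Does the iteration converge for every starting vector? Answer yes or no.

Let D = diag(-18, -16, -14, -24, -21, -11); L, U the strict triangles.
T_GS = -(D+L)⁻¹U: row 0 first, T[0,5] = -(3)/(-18) = +0.1667; later rows by forward substitution.
  T[0,:] = [+0.0000  -0.0556  -0.1667  +0.2222  +0.2778  +0.1667]
  T[1,:] = [+0.0000  -0.0104  +0.1562  +0.2917  +0.4271  +0.0938]
  T[2,:] = [+0.0000  -0.0112  -0.0469  +0.3839  +0.3147  +0.4576]
  T[3,:] = [+0.0000  -0.0110  -0.0074  +0.0188  +0.2671  -0.1965]
  T[4,:] = [+0.0000  -0.0084  -0.0110  +0.0300  +0.0127  +0.3202]
  T[5,:] = [+0.0000  -0.0108  +0.0088  +0.2444  +0.1405  +0.4420]
|roots of det(T-λI)|: 0.5001, 0.1896, 0.1896, 0.0725, 0.0154, 0.0000.
spectral radius ρ = 0.5001; 0.5001 < 1: convergent.

yes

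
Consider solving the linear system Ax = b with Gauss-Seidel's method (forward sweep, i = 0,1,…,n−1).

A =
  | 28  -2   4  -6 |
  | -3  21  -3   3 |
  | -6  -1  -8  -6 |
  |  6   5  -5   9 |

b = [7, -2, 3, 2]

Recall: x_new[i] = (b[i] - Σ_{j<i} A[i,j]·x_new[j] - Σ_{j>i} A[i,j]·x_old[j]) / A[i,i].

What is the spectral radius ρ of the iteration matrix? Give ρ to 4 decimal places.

Let D = diag(28, 21, -8, 9); L, U the strict triangles.
GS T = -(D+L)⁻¹U: row 0 first, T[0,2] = -(4)/(28) = -0.1429; later rows by forward substitution.
  T[0,:] = [+0.0000 +0.0714 -0.1429 +0.2143]
  T[1,:] = [+0.0000 +0.0102 +0.1224 -0.1122]
  T[2,:] = [+0.0000 -0.0548 +0.0918 -0.8967]
  T[3,:] = [+0.0000 -0.0838 +0.0782 -0.5787]
eigenvalue magnitudes: 0.4267, 0.1371, 0.0872, 0.0000.
spectral radius ρ = 0.4267; 0.4267 < 1, so it converges for any x₀.

0.4267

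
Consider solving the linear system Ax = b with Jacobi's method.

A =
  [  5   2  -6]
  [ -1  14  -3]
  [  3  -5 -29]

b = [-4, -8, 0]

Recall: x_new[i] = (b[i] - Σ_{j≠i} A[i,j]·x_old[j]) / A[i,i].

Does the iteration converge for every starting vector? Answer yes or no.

Let D = diag(5, 14, -29); L, U the strict triangles.
T_J = -D⁻¹(L+U): T[0,1] = -(2)/(5) = -0.4000; T[0,0] = 0.
  T[0,:] = [+0.0000  -0.4000  +1.2000]
  T[1,:] = [+0.0714  +0.0000  +0.2143]
  T[2,:] = [+0.1034  -0.1724  +0.0000]
|roots of det(T-λI)|: 0.3541, 0.2584, 0.2584.
spectral radius ρ = 0.3541; 0.3541 < 1 ⇒ converges.

yes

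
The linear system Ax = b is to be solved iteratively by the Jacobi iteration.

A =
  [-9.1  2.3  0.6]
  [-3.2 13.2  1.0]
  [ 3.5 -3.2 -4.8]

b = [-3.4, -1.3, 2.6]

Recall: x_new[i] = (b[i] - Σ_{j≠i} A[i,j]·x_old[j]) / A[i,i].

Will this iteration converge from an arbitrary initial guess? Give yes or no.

yes

A = D + L + U where D = diag(-9.1, 13.2, -4.8).
T_J = -D⁻¹(L+U): T[2,1] = -(-3.2)/(-4.8) = -0.6667; T[2,2] = 0.
  T[0,:] = [+0.0000, +0.2527, +0.0659]
  T[1,:] = [+0.2424, +0.0000, -0.0758]
  T[2,:] = [+0.7292, -0.6667, +0.0000]
|eigenvalues of T|: 0.4617, 0.2309, 0.2309.
spectral radius ρ = 0.4617; 0.4617 < 1: convergent.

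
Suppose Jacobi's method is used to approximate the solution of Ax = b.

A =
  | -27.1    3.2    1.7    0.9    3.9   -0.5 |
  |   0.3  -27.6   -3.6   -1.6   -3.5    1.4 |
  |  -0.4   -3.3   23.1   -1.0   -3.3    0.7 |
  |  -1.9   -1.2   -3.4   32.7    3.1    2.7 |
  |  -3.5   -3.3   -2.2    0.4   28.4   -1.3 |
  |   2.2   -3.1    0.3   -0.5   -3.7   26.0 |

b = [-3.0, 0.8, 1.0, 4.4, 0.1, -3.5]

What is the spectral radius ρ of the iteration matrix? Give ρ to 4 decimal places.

0.2116

A = D + L + U where D = diag(-27.1, -27.6, 23.1, 32.7, 28.4, 26).
Jacobi: T = -D⁻¹(L+U), T[0,4] = -(3.9)/(-27.1) = +0.1439; T[0,0] = 0.
  T[0,:] = [+0.0000, +0.1181, +0.0627, +0.0332, +0.1439, -0.0185]
  T[1,:] = [+0.0109, +0.0000, -0.1304, -0.0580, -0.1268, +0.0507]
  T[2,:] = [+0.0173, +0.1429, +0.0000, +0.0433, +0.1429, -0.0303]
  T[3,:] = [+0.0581, +0.0367, +0.1040, +0.0000, -0.0948, -0.0826]
  T[4,:] = [+0.1232, +0.1162, +0.0775, -0.0141, +0.0000, +0.0458]
  T[5,:] = [-0.0846, +0.1192, -0.0115, +0.0192, +0.1423, +0.0000]
|λ(T)| sorted: 0.2116, 0.1630, 0.1630, 0.0454, 0.0350, 0.0350.
ρ(T) = max|λ| = 0.2116; 0.2116 < 1: convergent.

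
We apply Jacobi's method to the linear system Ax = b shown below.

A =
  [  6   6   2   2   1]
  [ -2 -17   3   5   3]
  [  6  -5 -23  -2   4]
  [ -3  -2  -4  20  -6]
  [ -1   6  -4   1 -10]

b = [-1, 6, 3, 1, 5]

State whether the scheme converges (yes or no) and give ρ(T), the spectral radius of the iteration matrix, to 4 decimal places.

A = D + L + U where D = diag(6, -17, -23, 20, -10).
Jacobi T = -D⁻¹(L+U): T[0,4] = -(1)/(6) = -0.1667; T[0,0] = 0.
  T[0,:] = [+0.0000 -1.0000 -0.3333 -0.3333 -0.1667]
  T[1,:] = [-0.1176 +0.0000 +0.1765 +0.2941 +0.1765]
  T[2,:] = [+0.2609 -0.2174 +0.0000 -0.0870 +0.1739]
  T[3,:] = [+0.1500 +0.1000 +0.2000 +0.0000 +0.3000]
  T[4,:] = [-0.1000 +0.6000 -0.4000 +0.1000 +0.0000]
|eigenvalues of T|: 0.5794, 0.4826, 0.4826, 0.4322, 0.1334.
ρ = 0.5794; 0.5794 < 1 ⇒ converges.

yes, ρ = 0.5794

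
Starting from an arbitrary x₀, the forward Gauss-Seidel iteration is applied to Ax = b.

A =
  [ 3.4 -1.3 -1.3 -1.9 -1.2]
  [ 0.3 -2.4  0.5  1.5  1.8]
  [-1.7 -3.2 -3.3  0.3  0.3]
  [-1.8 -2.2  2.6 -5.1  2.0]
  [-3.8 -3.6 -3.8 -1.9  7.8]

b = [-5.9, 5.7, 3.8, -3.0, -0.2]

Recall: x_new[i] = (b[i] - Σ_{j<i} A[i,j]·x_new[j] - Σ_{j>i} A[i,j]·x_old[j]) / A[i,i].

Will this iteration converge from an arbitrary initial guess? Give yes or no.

Diagonal D = diag(3.4, -2.4, -3.3, -5.1, 7.8); L, U strict lower/upper.
GS T = -(D+L)⁻¹U: row 0 first, T[0,3] = -(-1.9)/(3.4) = +0.5588; later rows by forward substitution.
  T[0,:] = [+0.0000 +0.3824 +0.3824 +0.5588 +0.3529]
  T[1,:] = [+0.0000 +0.0478 +0.2561 +0.6949 +0.7941]
  T[2,:] = [+0.0000 -0.2433 -0.4453 -0.8708 -0.8610]
  T[3,:] = [+0.0000 -0.2796 -0.4725 -0.9409 -0.5139]
  T[4,:] = [+0.0000 +0.0217 -0.0276 -0.0605 -0.0062]
|roots of det(T-λI)|: 1.2200, 0.1877, 0.1154, 0.0524, 0.0000.
ρ(T) = max|λ| = 1.2200; 1.2200 > 1: divergent.

no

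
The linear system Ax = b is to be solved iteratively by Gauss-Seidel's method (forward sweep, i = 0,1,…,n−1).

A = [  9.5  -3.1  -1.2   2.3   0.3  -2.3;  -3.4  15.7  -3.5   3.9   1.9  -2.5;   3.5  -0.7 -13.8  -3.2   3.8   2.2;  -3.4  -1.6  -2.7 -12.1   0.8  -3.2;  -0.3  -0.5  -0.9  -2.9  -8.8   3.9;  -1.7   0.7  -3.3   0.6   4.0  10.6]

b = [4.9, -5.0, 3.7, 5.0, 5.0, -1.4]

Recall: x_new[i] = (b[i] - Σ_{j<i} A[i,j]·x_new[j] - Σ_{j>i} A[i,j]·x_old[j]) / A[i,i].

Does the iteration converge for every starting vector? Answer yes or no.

yes

Write A = D+L+U with D = diag(9.5, 15.7, -13.8, -12.1, -8.8, 10.6).
GS T = -(D+L)⁻¹U: row 0 first, T[0,3] = -(2.3)/(9.5) = -0.2421; later rows by forward substitution.
  T[0,:] = [+0.0000, +0.3263, +0.1263, -0.2421, -0.0316, +0.2421]
  T[1,:] = [+0.0000, +0.0707, +0.2503, -0.3008, -0.1279, +0.2117]
  T[2,:] = [+0.0000, +0.0792, +0.0193, -0.2780, +0.2738, +0.2101]
  T[3,:] = [+0.0000, -0.1187, -0.0729, +0.1698, +0.0308, -0.4074]
  T[4,:] = [+0.0000, +0.0159, +0.0035, -0.0022, -0.0298, +0.5357]
  T[5,:] = [+0.0000, +0.0730, +0.0125, -0.1143, +0.0981, -0.0888]
|eigenvalues of T|: 0.5516, 0.3822, 0.1171, 0.1171, 0.0274, 0.0000.
ρ = 0.5516; 0.5516 < 1: convergent.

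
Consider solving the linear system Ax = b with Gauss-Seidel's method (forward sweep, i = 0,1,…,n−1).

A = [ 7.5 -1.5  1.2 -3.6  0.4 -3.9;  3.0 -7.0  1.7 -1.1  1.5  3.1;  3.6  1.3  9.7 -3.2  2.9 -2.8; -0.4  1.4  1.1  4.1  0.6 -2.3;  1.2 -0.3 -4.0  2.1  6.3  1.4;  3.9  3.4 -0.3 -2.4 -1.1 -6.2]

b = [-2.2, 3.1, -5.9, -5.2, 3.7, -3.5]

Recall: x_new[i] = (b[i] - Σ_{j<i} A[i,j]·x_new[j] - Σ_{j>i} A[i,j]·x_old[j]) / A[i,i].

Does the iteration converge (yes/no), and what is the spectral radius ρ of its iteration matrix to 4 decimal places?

yes, ρ = 0.8606

A = D + L + U where D = diag(7.5, -7, 9.7, 4.1, 6.3, -6.2).
T_GS = -(D+L)⁻¹U: row 0 first, T[0,2] = -(1.2)/(7.5) = -0.1600; later rows by forward substitution.
  T[0,:] = [+0.0000 +0.2000 -0.1600 +0.4800 -0.0533 +0.5200]
  T[1,:] = [+0.0000 +0.0857 +0.1743 +0.0486 +0.1914 +0.6657]
  T[2,:] = [+0.0000 -0.0857 +0.0360 +0.1452 -0.3048 +0.0065]
  T[3,:] = [+0.0000 +0.0132 -0.0848 -0.0087 -0.1351 +0.3827]
  T[4,:] = [+0.0000 -0.0928 +0.0899 +0.0060 -0.1292 -0.4130]
  T[5,:] = [+0.0000 +0.1883 +0.0101 +0.3239 +0.1614 +0.6170]
eigenvalue magnitudes: 0.8606, 0.2733, 0.2733, 0.1768, 0.0288, 0.0000.
spectral radius ρ = 0.8606; 0.8606 < 1: convergent.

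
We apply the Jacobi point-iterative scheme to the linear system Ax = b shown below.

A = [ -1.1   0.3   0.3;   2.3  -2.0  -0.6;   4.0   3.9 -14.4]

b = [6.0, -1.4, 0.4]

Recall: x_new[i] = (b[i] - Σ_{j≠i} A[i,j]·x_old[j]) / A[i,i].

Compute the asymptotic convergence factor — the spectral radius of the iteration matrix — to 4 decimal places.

Diagonal D = diag(-1.1, -2, -14.4); L, U strict lower/upper.
Jacobi: T = -D⁻¹(L+U), T[1,0] = -(2.3)/(-2) = +1.1500; T[1,1] = 0.
  T[0,:] = [+0.0000  +0.2727  +0.2727]
  T[1,:] = [+1.1500  +0.0000  -0.3000]
  T[2,:] = [+0.2778  +0.2708  +0.0000]
|λ(T)| sorted: 0.6370, 0.3801, 0.2570.
spectral radius ρ = 0.6370; 0.6370 < 1, so it converges for any x₀.

0.6370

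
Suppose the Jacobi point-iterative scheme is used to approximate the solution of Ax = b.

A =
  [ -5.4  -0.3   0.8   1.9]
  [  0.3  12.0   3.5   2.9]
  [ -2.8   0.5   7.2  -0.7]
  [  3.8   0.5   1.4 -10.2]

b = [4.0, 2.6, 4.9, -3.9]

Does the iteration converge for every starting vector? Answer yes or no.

yes

Write A = D+L+U with D = diag(-5.4, 12, 7.2, -10.2).
Jacobi: T = -D⁻¹(L+U), T[2,3] = -(-0.7)/(7.2) = +0.0972; T[2,2] = 0.
  T[0,:] = [+0.0000 -0.0556 +0.1481 +0.3519]
  T[1,:] = [-0.0250 +0.0000 -0.2917 -0.2417]
  T[2,:] = [+0.3889 -0.0694 +0.0000 +0.0972]
  T[3,:] = [+0.3725 +0.0490 +0.1373 +0.0000]
moduli |λ_i(T)| = 0.5243, 0.2899, 0.2899, 0.0375.
ρ(T) = max|λ| = 0.5243; 0.5243 < 1, so it converges for any x₀.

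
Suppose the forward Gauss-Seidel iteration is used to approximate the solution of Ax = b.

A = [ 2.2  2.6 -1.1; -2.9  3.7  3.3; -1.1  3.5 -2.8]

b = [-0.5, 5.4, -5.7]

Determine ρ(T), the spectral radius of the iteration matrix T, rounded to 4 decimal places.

Write A = D+L+U with D = diag(2.2, 3.7, -2.8).
Gauss-Seidel: T = -(D+L)⁻¹U, row 0 first, T[0,2] = -(-1.1)/(2.2) = +0.5000; later rows by forward substitution.
  T[0,:] = [+0.0000, -1.1818, +0.5000]
  T[1,:] = [+0.0000, -0.9263, -0.5000]
  T[2,:] = [+0.0000, -0.6936, -0.8214]
|roots of det(T-λI)|: 1.4651, 0.2826, 0.0000.
spectral radius ρ = 1.4651; 1.4651 > 1, so it fails to converge.

1.4651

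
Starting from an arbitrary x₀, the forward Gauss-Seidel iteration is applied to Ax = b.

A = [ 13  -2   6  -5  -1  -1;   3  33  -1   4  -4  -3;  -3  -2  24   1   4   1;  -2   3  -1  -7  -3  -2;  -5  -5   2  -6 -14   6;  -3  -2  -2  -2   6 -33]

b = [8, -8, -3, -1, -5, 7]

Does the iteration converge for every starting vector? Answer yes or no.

A = D + L + U where D = diag(13, 33, 24, -7, -14, -33).
T_GS = -(D+L)⁻¹U: row 0 first, T[0,5] = -(-1)/(13) = +0.0769; later rows by forward substitution.
  T[0,:] = [+0.0000 +0.1538 -0.4615 +0.3846 +0.0769 +0.0769]
  T[1,:] = [+0.0000 -0.0140 +0.0723 -0.1562 +0.1142 +0.0839]
  T[2,:] = [+0.0000 +0.0181 -0.0517 -0.0066 -0.1475 -0.0251]
  T[3,:] = [+0.0000 -0.0525 +0.1702 -0.1759 -0.3805 -0.2681]
  T[4,:] = [+0.0000 -0.0249 +0.0587 -0.0072 +0.0737 +0.4825]
  T[5,:] = [+0.0000 -0.0156 +0.0411 -0.0157 +0.0315 +0.0934]
moduli |λ_i(T)| = 0.2309, 0.1345, 0.1345, 0.0750, 0.0104, 0.0000.
spectral radius ρ = 0.2309; 0.2309 < 1: convergent.

yes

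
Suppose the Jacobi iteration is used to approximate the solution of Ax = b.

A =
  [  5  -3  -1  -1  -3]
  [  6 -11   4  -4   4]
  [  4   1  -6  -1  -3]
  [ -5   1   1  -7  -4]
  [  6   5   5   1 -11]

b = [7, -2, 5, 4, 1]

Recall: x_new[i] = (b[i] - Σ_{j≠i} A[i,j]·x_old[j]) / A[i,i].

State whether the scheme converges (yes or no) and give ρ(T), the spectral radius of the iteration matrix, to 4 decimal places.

no, ρ = 1.1962

Let D = diag(5, -11, -6, -7, -11); L, U the strict triangles.
Jacobi: T = -D⁻¹(L+U), T[2,1] = -(1)/(-6) = +0.1667; T[2,2] = 0.
  T[0,:] = [+0.0000 +0.6000 +0.2000 +0.2000 +0.6000]
  T[1,:] = [+0.5455 +0.0000 +0.3636 -0.3636 +0.3636]
  T[2,:] = [+0.6667 +0.1667 +0.0000 -0.1667 -0.5000]
  T[3,:] = [-0.7143 +0.1429 +0.1429 +0.0000 -0.5714]
  T[4,:] = [+0.5455 +0.4545 +0.4545 +0.0909 +0.0000]
|roots of det(T-λI)|: 1.1962, 0.5758, 0.5758, 0.4978, 0.4978.
ρ = 1.1962; 1.1962 > 1: divergent.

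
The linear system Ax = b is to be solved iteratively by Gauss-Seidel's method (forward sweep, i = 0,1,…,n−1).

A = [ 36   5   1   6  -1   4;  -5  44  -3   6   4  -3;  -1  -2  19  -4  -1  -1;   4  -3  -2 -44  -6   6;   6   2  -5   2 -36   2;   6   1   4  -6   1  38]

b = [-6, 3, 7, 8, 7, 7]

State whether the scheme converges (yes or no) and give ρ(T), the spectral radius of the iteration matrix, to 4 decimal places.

yes, ρ = 0.1588

Split A = D + L + U, D = diag(36, 44, 19, -44, -36, 38).
Gauss-Seidel: T = -(D+L)⁻¹U, row 0 first, T[0,2] = -(1)/(36) = -0.0278; later rows by forward substitution.
  T[0,:] = [+0.0000, -0.1389, -0.0278, -0.1667, +0.0278, -0.1111]
  T[1,:] = [+0.0000, -0.0158, +0.0650, -0.1553, -0.0878, +0.0556]
  T[2,:] = [+0.0000, -0.0090, +0.0054, +0.1854, +0.0449, +0.0526]
  T[3,:] = [+0.0000, -0.0111, -0.0072, -0.0130, -0.1299, +0.1201]
  T[4,:] = [+0.0000, -0.0234, -0.0022, -0.0629, -0.0137, +0.0395]
  T[5,:] = [+0.0000, +0.0221, +0.0010, +0.0105, -0.0269, +0.0285]
|λ(T)| sorted: 0.1588, 0.0973, 0.0768, 0.0768, 0.0261, 0.0000.
ρ = 0.1588; 0.1588 < 1: convergent.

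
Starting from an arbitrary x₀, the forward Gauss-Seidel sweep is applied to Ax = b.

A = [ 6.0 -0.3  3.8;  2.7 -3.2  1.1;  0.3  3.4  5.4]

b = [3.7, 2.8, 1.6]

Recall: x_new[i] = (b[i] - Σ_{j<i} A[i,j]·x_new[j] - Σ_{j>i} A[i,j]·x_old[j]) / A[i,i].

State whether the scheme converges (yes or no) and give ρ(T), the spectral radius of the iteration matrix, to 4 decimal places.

yes, ρ = 0.1924

A = D + L + U where D = diag(6, -3.2, 5.4).
GS T = -(D+L)⁻¹U: row 0 first, T[0,2] = -(3.8)/(6) = -0.6333; later rows by forward substitution.
  T[0,:] = [+0.0000 +0.0500 -0.6333]
  T[1,:] = [+0.0000 +0.0422 -0.1906]
  T[2,:] = [+0.0000 -0.0293 +0.1552]
|λ(T)| sorted: 0.1924, 0.0050, 0.0000.
ρ(T) = max|λ| = 0.1924; 0.1924 < 1: convergent.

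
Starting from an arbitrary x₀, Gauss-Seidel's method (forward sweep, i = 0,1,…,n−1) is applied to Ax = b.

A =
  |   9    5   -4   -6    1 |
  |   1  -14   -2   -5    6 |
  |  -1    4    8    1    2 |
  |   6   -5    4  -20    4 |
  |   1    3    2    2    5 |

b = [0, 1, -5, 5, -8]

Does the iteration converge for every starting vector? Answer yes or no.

yes

A = D + L + U where D = diag(9, -14, 8, -20, 5).
T_GS = -(D+L)⁻¹U: row 0 first, T[0,4] = -(1)/(9) = -0.1111; later rows by forward substitution.
  T[0,:] = [+0.0000  -0.5556  +0.4444  +0.6667  -0.1111]
  T[1,:] = [+0.0000  -0.0397  -0.1111  -0.3095  +0.4206]
  T[2,:] = [+0.0000  -0.0496  +0.1111  +0.1131  -0.4742]
  T[3,:] = [+0.0000  -0.1667  +0.1833  +0.3000  -0.0333]
  T[4,:] = [+0.0000  +0.2214  -0.1400  -0.1129  -0.0271]
|eigenvalues of T|: 0.6527, 0.3954, 0.0622, 0.0247, 0.0000.
ρ = 0.6527; 0.6527 < 1: convergent.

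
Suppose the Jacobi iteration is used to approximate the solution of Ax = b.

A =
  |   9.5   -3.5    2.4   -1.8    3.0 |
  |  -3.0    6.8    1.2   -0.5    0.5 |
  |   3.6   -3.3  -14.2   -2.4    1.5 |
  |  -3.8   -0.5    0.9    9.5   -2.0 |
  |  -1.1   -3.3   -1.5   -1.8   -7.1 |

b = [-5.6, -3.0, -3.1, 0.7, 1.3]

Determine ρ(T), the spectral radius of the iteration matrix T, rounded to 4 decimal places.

A = D + L + U where D = diag(9.5, 6.8, -14.2, 9.5, -7.1).
Jacobi: T = -D⁻¹(L+U), T[2,0] = -(3.6)/(-14.2) = +0.2535; T[2,2] = 0.
  T[0,:] = [+0.0000, +0.3684, -0.2526, +0.1895, -0.3158]
  T[1,:] = [+0.4412, +0.0000, -0.1765, +0.0735, -0.0735]
  T[2,:] = [+0.2535, -0.2324, +0.0000, -0.1690, +0.1056]
  T[3,:] = [+0.4000, +0.0526, -0.0947, +0.0000, +0.2105]
  T[4,:] = [-0.1549, -0.4648, -0.2113, -0.2535, +0.0000]
eigenvalue magnitudes: 0.6871, 0.4872, 0.4872, 0.1240, 0.1146.
spectral radius ρ = 0.6871; 0.6871 < 1, so it converges for any x₀.

0.6871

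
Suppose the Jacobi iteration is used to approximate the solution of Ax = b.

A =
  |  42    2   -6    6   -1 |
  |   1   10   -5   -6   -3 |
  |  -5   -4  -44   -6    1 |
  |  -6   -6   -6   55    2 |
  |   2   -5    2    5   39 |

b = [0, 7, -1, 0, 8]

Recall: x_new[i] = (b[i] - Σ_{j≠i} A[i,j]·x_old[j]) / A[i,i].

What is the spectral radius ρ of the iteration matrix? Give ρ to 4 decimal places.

0.3353

Write A = D+L+U with D = diag(42, 10, -44, 55, 39).
T_J = -D⁻¹(L+U): T[3,1] = -(-6)/(55) = +0.1091; T[3,3] = 0.
  T[0,:] = [+0.0000  -0.0476  +0.1429  -0.1429  +0.0238]
  T[1,:] = [-0.1000  +0.0000  +0.5000  +0.6000  +0.3000]
  T[2,:] = [-0.1136  -0.0909  +0.0000  -0.1364  +0.0227]
  T[3,:] = [+0.1091  +0.1091  +0.1091  +0.0000  -0.0364]
  T[4,:] = [-0.0513  +0.1282  -0.0513  -0.1282  +0.0000]
|roots of det(T-λI)|: 0.3353, 0.2520, 0.2520, 0.2005, 0.0289.
ρ = 0.3353; 0.3353 < 1: convergent.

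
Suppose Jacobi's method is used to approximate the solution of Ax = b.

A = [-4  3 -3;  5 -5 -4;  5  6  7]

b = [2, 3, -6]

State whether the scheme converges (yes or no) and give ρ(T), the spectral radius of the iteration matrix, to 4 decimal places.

Split A = D + L + U, D = diag(-4, -5, 7).
Jacobi T = -D⁻¹(L+U): T[2,1] = -(6)/(7) = -0.8571; T[2,2] = 0.
  T[0,:] = [+0.0000, +0.7500, -0.7500]
  T[1,:] = [+1.0000, +0.0000, -0.8000]
  T[2,:] = [-0.7143, -0.8571, +0.0000]
moduli |λ_i(T)| = 1.6223, 0.8127, 0.8127.
ρ(T) = max|λ| = 1.6223; 1.6223 > 1, so it fails to converge.

no, ρ = 1.6223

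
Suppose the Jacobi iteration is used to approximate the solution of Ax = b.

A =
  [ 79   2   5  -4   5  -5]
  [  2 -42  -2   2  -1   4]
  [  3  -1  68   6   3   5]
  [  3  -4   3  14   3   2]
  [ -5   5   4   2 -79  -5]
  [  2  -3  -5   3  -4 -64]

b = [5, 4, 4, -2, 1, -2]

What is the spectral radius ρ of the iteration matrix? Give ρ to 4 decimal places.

0.1981

Write A = D+L+U with D = diag(79, -42, 68, 14, -79, -64).
Jacobi: T = -D⁻¹(L+U), T[2,3] = -(6)/(68) = -0.0882; T[2,2] = 0.
  T[0,:] = [+0.0000  -0.0253  -0.0633  +0.0506  -0.0633  +0.0633]
  T[1,:] = [+0.0476  +0.0000  -0.0476  +0.0476  -0.0238  +0.0952]
  T[2,:] = [-0.0441  +0.0147  +0.0000  -0.0882  -0.0441  -0.0735]
  T[3,:] = [-0.2143  +0.2857  -0.2143  +0.0000  -0.2143  -0.1429]
  T[4,:] = [-0.0633  +0.0633  +0.0506  +0.0253  +0.0000  -0.0633]
  T[5,:] = [+0.0312  -0.0469  -0.0781  +0.0469  -0.0625  +0.0000]
|λ(T)| sorted: 0.1981, 0.1402, 0.1402, 0.0670, 0.0670, 0.0417.
spectral radius ρ = 0.1981; 0.1981 < 1: convergent.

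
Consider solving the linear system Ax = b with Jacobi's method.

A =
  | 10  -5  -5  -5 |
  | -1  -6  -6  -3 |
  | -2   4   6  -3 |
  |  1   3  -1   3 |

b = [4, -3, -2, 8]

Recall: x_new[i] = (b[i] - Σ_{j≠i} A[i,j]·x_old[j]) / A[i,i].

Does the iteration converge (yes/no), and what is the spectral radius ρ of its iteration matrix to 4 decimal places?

Split A = D + L + U, D = diag(10, -6, 6, 3).
Jacobi: T = -D⁻¹(L+U), T[1,3] = -(-3)/(-6) = -0.5000; T[1,1] = 0.
  T[0,:] = [+0.0000  +0.5000  +0.5000  +0.5000]
  T[1,:] = [-0.1667  +0.0000  -1.0000  -0.5000]
  T[2,:] = [+0.3333  -0.6667  +0.0000  +0.5000]
  T[3,:] = [-0.3333  -1.0000  +0.3333  +0.0000]
eigenvalue magnitudes: 1.3647, 0.9348, 0.4588, 0.4588.
ρ(T) = max|λ| = 1.3647; 1.3647 > 1, so it fails to converge.

no, ρ = 1.3647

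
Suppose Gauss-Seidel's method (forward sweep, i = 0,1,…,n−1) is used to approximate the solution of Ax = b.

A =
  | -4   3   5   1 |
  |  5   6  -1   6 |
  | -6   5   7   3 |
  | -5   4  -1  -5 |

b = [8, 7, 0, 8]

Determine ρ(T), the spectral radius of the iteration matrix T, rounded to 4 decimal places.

1.4869

A = D + L + U where D = diag(-4, 6, 7, -5).
Gauss-Seidel: T = -(D+L)⁻¹U, row 0 first, T[0,2] = -(5)/(-4) = +1.2500; later rows by forward substitution.
  T[0,:] = [+0.0000, +0.7500, +1.2500, +0.2500]
  T[1,:] = [+0.0000, -0.6250, -0.8750, -1.2083]
  T[2,:] = [+0.0000, +1.0893, +1.6964, +0.6488]
  T[3,:] = [+0.0000, -1.4679, -2.2893, -1.3464]
|λ(T)| sorted: 1.4869, 1.2410, 0.0290, 0.0000.
spectral radius ρ = 1.4869; 1.4869 > 1: divergent.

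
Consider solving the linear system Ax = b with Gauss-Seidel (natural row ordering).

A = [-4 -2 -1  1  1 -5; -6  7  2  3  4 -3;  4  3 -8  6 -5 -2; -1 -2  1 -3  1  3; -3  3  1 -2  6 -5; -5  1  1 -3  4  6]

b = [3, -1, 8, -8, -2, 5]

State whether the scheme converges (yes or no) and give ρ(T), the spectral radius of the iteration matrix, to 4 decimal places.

no, ρ = 1.4702

Split A = D + L + U, D = diag(-4, 7, -8, -3, 6, 6).
T_GS = -(D+L)⁻¹U: row 0 first, T[0,5] = -(-5)/(-4) = -1.2500; later rows by forward substitution.
  T[0,:] = [+0.0000 -0.5000 -0.2500 +0.2500 +0.2500 -1.2500]
  T[1,:] = [+0.0000 -0.4286 -0.5000 -0.2143 -0.3571 -0.6429]
  T[2,:] = [+0.0000 -0.4107 -0.3125 +0.7946 -0.6339 -1.1161]
  T[3,:] = [+0.0000 +0.3155 +0.3125 +0.3244 +0.2768 +1.4732]
  T[4,:] = [+0.0000 +0.1379 +0.2812 +0.2078 +0.5015 +1.2068]
  T[5,:] = [+0.0000 -0.2110 -0.1042 +0.1353 +0.1776 -0.8165]
moduli |λ_i(T)| = 1.4702, 0.8775, 0.4026, 0.2185, 0.2185, 0.0000.
ρ = 1.4702; 1.4702 > 1 ⇒ diverges.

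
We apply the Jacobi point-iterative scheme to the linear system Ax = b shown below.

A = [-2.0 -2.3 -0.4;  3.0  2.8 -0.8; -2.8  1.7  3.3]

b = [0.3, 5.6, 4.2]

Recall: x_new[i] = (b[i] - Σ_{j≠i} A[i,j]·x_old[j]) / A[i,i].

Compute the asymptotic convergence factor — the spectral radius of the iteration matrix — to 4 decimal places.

1.1233

Let D = diag(-2, 2.8, 3.3); L, U the strict triangles.
T_J = -D⁻¹(L+U): T[2,1] = -(1.7)/(3.3) = -0.5152; T[2,2] = 0.
  T[0,:] = [+0.0000, -1.1500, -0.2000]
  T[1,:] = [-1.0714, +0.0000, +0.2857]
  T[2,:] = [+0.8485, -0.5152, +0.0000]
|roots of det(T-λI)|: 1.1233, 0.5886, 0.5886.
ρ = 1.1233; 1.1233 > 1: divergent.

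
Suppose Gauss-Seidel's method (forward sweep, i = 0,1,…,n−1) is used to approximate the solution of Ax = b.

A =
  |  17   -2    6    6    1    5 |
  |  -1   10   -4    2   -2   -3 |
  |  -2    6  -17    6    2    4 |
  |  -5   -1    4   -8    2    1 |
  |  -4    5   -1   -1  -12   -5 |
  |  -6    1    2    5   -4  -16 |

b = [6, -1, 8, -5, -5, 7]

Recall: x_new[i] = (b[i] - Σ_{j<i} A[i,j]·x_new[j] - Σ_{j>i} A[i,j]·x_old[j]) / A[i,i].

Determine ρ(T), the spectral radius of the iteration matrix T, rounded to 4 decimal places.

0.9132

Diagonal D = diag(17, 10, -17, -8, -12, -16); L, U strict lower/upper.
Gauss-Seidel: T = -(D+L)⁻¹U, row 0 first, T[0,3] = -(6)/(17) = -0.3529; later rows by forward substitution.
  T[0,:] = [+0.0000  +0.1176  -0.3529  -0.3529  -0.0588  -0.2941]
  T[1,:] = [+0.0000  +0.0118  +0.3647  -0.2353  +0.1941  +0.2706]
  T[2,:] = [+0.0000  -0.0097  +0.1702  +0.3114  +0.1931  +0.3654]
  T[3,:] = [+0.0000  -0.0798  +0.2601  +0.4057  +0.3590  +0.4577]
  T[4,:] = [+0.0000  -0.0269  +0.2337  -0.0402  +0.0545  -0.2745]
  T[5,:] = [+0.0000  -0.0628  +0.1993  +0.2934  +0.1569  +0.3845]
|λ(T)| sorted: 0.9132, 0.1707, 0.1707, 0.1562, 0.1562, 0.0000.
ρ = 0.9132; 0.9132 < 1 ⇒ converges.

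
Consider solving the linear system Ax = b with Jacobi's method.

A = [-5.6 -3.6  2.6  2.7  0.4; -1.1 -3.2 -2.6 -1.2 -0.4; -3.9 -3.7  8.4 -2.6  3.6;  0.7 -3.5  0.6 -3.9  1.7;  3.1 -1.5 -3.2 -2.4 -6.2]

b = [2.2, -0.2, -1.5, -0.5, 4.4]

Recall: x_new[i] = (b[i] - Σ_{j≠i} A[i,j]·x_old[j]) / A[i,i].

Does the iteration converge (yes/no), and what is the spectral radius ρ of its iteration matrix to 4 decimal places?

no, ρ = 1.1251

Let D = diag(-5.6, -3.2, 8.4, -3.9, -6.2); L, U the strict triangles.
T_J = -D⁻¹(L+U): T[0,3] = -(2.7)/(-5.6) = +0.4821; T[0,0] = 0.
  T[0,:] = [+0.0000  -0.6429  +0.4643  +0.4821  +0.0714]
  T[1,:] = [-0.3438  +0.0000  -0.8125  -0.3750  -0.1250]
  T[2,:] = [+0.4643  +0.4405  +0.0000  +0.3095  -0.4286]
  T[3,:] = [+0.1795  -0.8974  +0.1538  +0.0000  +0.4359]
  T[4,:] = [+0.5000  -0.2419  -0.5161  -0.3871  +0.0000]
|λ(T)| sorted: 1.1251, 0.6269, 0.6269, 0.2631, 0.2631.
ρ = 1.1251; 1.1251 > 1: divergent.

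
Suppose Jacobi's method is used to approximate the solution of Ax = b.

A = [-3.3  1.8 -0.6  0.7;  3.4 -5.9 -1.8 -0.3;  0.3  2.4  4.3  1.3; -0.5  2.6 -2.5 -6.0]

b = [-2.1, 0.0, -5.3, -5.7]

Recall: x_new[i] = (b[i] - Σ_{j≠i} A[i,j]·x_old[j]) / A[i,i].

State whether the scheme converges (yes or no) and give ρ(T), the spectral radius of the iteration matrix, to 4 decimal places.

Write A = D+L+U with D = diag(-3.3, -5.9, 4.3, -6).
Jacobi: T = -D⁻¹(L+U), T[3,1] = -(2.6)/(-6) = +0.4333; T[3,3] = 0.
  T[0,:] = [+0.0000, +0.5455, -0.1818, +0.2121]
  T[1,:] = [+0.5763, +0.0000, -0.3051, -0.0508]
  T[2,:] = [-0.0698, -0.5581, +0.0000, -0.3023]
  T[3,:] = [-0.0833, +0.4333, -0.4167, +0.0000]
moduli |λ_i(T)| = 0.8747, 0.5649, 0.2870, 0.0228.
ρ(T) = max|λ| = 0.8747; 0.8747 < 1 ⇒ converges.

yes, ρ = 0.8747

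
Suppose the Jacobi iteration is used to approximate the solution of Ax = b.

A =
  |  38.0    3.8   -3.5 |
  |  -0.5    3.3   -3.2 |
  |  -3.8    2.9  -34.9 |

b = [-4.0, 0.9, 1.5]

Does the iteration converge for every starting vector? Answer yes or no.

Let D = diag(38, 3.3, -34.9); L, U the strict triangles.
Jacobi T = -D⁻¹(L+U): T[0,2] = -(-3.5)/(38) = +0.0921; T[0,0] = 0.
  T[0,:] = [+0.0000, -0.1000, +0.0921]
  T[1,:] = [+0.1515, +0.0000, +0.9697]
  T[2,:] = [-0.1089, +0.0831, +0.0000]
moduli |λ_i(T)| = 0.3061, 0.1957, 0.1957.
ρ = 0.3061; 0.3061 < 1 ⇒ converges.

yes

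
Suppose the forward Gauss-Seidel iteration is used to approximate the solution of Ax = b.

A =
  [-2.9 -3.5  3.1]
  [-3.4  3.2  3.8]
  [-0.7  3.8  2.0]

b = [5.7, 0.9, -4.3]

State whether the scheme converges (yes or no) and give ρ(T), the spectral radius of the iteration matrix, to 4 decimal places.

no, ρ = 1.2208

Split A = D + L + U, D = diag(-2.9, 3.2, 2).
GS T = -(D+L)⁻¹U: row 0 first, T[0,2] = -(3.1)/(-2.9) = +1.0690; later rows by forward substitution.
  T[0,:] = [+0.0000  -1.2069  +1.0690]
  T[1,:] = [+0.0000  -1.2823  -0.0517]
  T[2,:] = [+0.0000  +2.0140  +0.4724]
eigenvalue magnitudes: 1.2208, 0.4109, 0.0000.
ρ = 1.2208; 1.2208 > 1: divergent.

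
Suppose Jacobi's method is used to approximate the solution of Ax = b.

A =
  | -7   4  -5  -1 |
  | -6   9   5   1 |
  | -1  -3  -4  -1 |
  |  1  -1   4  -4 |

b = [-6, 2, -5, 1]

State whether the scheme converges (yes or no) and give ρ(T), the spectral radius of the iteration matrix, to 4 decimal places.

no, ρ = 1.1584

Let D = diag(-7, 9, -4, -4); L, U the strict triangles.
T_J = -D⁻¹(L+U): T[2,3] = -(-1)/(-4) = -0.2500; T[2,2] = 0.
  T[0,:] = [+0.0000  +0.5714  -0.7143  -0.1429]
  T[1,:] = [+0.6667  +0.0000  -0.5556  -0.1111]
  T[2,:] = [-0.2500  -0.7500  +0.0000  -0.2500]
  T[3,:] = [+0.2500  -0.2500  +1.0000  +0.0000]
|roots of det(T-λI)|: 1.1584, 0.5415, 0.5415, 0.5082.
ρ = 1.1584; 1.1584 > 1, so it fails to converge.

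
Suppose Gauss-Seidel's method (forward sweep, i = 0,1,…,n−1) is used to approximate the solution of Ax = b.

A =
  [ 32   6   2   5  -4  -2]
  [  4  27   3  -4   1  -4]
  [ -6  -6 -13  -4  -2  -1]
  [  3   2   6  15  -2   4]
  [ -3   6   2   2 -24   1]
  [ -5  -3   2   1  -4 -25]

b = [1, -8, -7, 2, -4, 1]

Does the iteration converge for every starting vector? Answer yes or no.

yes

A = D + L + U where D = diag(32, 27, -13, 15, -24, -25).
T_GS = -(D+L)⁻¹U: row 0 first, T[0,1] = -(6)/(32) = -0.1875; later rows by forward substitution.
  T[0,:] = [+0.0000  -0.1875  -0.0625  -0.1562  +0.1250  +0.0625]
  T[1,:] = [+0.0000  +0.0278  -0.1019  +0.1713  -0.0556  +0.1389]
  T[2,:] = [+0.0000  +0.0737  +0.0759  -0.3146  -0.1859  -0.1699]
  T[3,:] = [+0.0000  +0.0043  -0.0043  +0.1343  +0.1901  -0.2297]
  T[4,:] = [+0.0000  +0.0369  -0.0117  +0.0473  -0.0292  +0.0353]
  T[5,:] = [+0.0000  +0.0343  +0.0325  -0.0167  -0.0209  -0.0576]
|λ(T)| sorted: 0.2472, 0.1151, 0.1151, 0.0466, 0.0466, 0.0000.
spectral radius ρ = 0.2472; 0.2472 < 1: convergent.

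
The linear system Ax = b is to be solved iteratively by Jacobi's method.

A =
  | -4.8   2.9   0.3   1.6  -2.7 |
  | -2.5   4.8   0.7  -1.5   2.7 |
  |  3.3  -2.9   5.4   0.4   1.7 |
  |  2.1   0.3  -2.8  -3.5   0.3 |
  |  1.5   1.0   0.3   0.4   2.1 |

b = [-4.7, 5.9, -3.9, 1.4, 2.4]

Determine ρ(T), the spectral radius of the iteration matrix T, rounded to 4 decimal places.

Split A = D + L + U, D = diag(-4.8, 4.8, 5.4, -3.5, 2.1).
Jacobi: T = -D⁻¹(L+U), T[2,3] = -(0.4)/(5.4) = -0.0741; T[2,2] = 0.
  T[0,:] = [+0.0000  +0.6042  +0.0625  +0.3333  -0.5625]
  T[1,:] = [+0.5208  +0.0000  -0.1458  +0.3125  -0.5625]
  T[2,:] = [-0.6111  +0.5370  +0.0000  -0.0741  -0.3148]
  T[3,:] = [+0.6000  +0.0857  -0.8000  +0.0000  +0.0857]
  T[4,:] = [-0.7143  -0.4762  -0.1429  -0.1905  +0.0000]
eigenvalue magnitudes: 1.2607, 0.5894, 0.5343, 0.5343, 0.2865.
spectral radius ρ = 1.2607; 1.2607 > 1, so it fails to converge.

1.2607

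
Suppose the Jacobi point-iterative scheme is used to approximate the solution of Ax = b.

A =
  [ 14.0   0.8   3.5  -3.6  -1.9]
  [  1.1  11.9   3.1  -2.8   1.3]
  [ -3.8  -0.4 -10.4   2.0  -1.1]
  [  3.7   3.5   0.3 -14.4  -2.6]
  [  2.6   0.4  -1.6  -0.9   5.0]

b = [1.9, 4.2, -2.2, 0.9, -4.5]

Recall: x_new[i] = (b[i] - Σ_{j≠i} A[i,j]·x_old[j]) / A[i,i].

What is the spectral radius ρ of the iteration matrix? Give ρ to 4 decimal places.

0.5286

Let D = diag(14, 11.9, -10.4, -14.4, 5); L, U the strict triangles.
Jacobi: T = -D⁻¹(L+U), T[0,3] = -(-3.6)/(14) = +0.2571; T[0,0] = 0.
  T[0,:] = [+0.0000, -0.0571, -0.2500, +0.2571, +0.1357]
  T[1,:] = [-0.0924, +0.0000, -0.2605, +0.2353, -0.1092]
  T[2,:] = [-0.3654, -0.0385, +0.0000, +0.1923, -0.1058]
  T[3,:] = [+0.2569, +0.2431, +0.0208, +0.0000, -0.1806]
  T[4,:] = [-0.5200, -0.0800, +0.3200, +0.1800, +0.0000]
eigenvalue magnitudes: 0.5286, 0.3347, 0.3347, 0.3334, 0.0161.
ρ(T) = max|λ| = 0.5286; 0.5286 < 1: convergent.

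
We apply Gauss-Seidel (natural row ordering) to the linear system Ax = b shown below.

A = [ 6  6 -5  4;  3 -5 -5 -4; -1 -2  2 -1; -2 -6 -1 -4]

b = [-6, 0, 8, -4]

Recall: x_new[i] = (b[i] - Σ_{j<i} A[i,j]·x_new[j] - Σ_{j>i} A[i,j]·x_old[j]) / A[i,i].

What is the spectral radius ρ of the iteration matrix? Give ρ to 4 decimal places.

A = D + L + U where D = diag(6, -5, 2, -4).
T_GS = -(D+L)⁻¹U: row 0 first, T[0,3] = -(4)/(6) = -0.6667; later rows by forward substitution.
  T[0,:] = [+0.0000, -1.0000, +0.8333, -0.6667]
  T[1,:] = [+0.0000, -0.6000, -0.5000, -1.2000]
  T[2,:] = [+0.0000, -1.1000, -0.0833, -1.0333]
  T[3,:] = [+0.0000, +1.6750, +0.3542, +2.3917]
|eigenvalues of T|: 1.4117, 0.5945, 0.2979, 0.0000.
ρ = 1.4117; 1.4117 > 1, so it fails to converge.

1.4117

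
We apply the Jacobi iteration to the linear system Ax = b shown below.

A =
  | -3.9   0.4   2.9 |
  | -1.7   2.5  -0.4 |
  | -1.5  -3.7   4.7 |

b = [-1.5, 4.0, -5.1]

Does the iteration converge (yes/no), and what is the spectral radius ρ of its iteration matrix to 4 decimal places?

Diagonal D = diag(-3.9, 2.5, 4.7); L, U strict lower/upper.
Jacobi: T = -D⁻¹(L+U), T[1,2] = -(-0.4)/(2.5) = +0.1600; T[1,1] = 0.
  T[0,:] = [+0.0000  +0.1026  +0.7436]
  T[1,:] = [+0.6800  +0.0000  +0.1600]
  T[2,:] = [+0.3191  +0.7872  +0.0000]
eigenvalue magnitudes: 0.9308, 0.6583, 0.6583.
ρ = 0.9308; 0.9308 < 1, so it converges for any x₀.

yes, ρ = 0.9308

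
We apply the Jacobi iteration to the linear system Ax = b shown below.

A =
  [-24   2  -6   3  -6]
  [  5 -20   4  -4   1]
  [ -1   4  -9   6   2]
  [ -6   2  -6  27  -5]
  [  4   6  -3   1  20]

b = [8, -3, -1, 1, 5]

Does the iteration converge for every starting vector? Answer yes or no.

Split A = D + L + U, D = diag(-24, -20, -9, 27, 20).
Jacobi T = -D⁻¹(L+U): T[3,4] = -(-5)/(27) = +0.1852; T[3,3] = 0.
  T[0,:] = [+0.0000 +0.0833 -0.2500 +0.1250 -0.2500]
  T[1,:] = [+0.2500 +0.0000 +0.2000 -0.2000 +0.0500]
  T[2,:] = [-0.1111 +0.4444 +0.0000 +0.6667 +0.2222]
  T[3,:] = [+0.2222 -0.0741 +0.2222 +0.0000 +0.1852]
  T[4,:] = [-0.2000 -0.3000 +0.1500 -0.0500 +0.0000]
|λ(T)| sorted: 0.6539, 0.4607, 0.2641, 0.2123, 0.1414.
ρ = 0.6539; 0.6539 < 1: convergent.

yes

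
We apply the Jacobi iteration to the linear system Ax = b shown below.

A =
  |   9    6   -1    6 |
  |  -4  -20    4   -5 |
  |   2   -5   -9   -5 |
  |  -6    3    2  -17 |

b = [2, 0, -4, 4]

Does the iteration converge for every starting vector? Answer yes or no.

yes

Write A = D+L+U with D = diag(9, -20, -9, -17).
Jacobi T = -D⁻¹(L+U): T[2,0] = -(2)/(-9) = +0.2222; T[2,2] = 0.
  T[0,:] = [+0.0000  -0.6667  +0.1111  -0.6667]
  T[1,:] = [-0.2000  +0.0000  +0.2000  -0.2500]
  T[2,:] = [+0.2222  -0.5556  +0.0000  -0.5556]
  T[3,:] = [-0.3529  +0.1765  +0.1176  +0.0000]
|roots of det(T-λI)|: 0.5116, 0.3428, 0.3428, 0.0507.
ρ(T) = max|λ| = 0.5116; 0.5116 < 1 ⇒ converges.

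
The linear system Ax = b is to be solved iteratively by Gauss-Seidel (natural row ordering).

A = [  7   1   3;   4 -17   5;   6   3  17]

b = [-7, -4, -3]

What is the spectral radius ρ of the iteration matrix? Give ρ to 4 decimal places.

A = D + L + U where D = diag(7, -17, 17).
Gauss-Seidel: T = -(D+L)⁻¹U, row 0 first, T[0,1] = -(1)/(7) = -0.1429; later rows by forward substitution.
  T[0,:] = [+0.0000  -0.1429  -0.4286]
  T[1,:] = [+0.0000  -0.0336  +0.1933]
  T[2,:] = [+0.0000  +0.0564  +0.1172]
eigenvalue magnitudes: 0.1705, 0.0870, 0.0000.
ρ(T) = max|λ| = 0.1705; 0.1705 < 1: convergent.

0.1705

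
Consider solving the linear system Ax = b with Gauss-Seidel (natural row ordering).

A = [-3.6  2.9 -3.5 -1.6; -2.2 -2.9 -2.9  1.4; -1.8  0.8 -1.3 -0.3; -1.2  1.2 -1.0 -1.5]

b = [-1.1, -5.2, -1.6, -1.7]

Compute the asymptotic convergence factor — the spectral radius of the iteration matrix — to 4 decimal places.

1.3318

Split A = D + L + U, D = diag(-3.6, -2.9, -1.3, -1.5).
T_GS = -(D+L)⁻¹U: row 0 first, T[0,2] = -(-3.5)/(-3.6) = -0.9722; later rows by forward substitution.
  T[0,:] = [+0.0000  +0.8056  -0.9722  -0.4444]
  T[1,:] = [+0.0000  -0.6111  -0.2625  +0.8199]
  T[2,:] = [+0.0000  -1.4915  +1.1846  +0.8892]
  T[3,:] = [+0.0000  -0.1390  -0.2219  +0.4187]
|eigenvalues of T|: 1.3318, 0.5446, 0.2050, 0.0000.
ρ = 1.3318; 1.3318 > 1, so it fails to converge.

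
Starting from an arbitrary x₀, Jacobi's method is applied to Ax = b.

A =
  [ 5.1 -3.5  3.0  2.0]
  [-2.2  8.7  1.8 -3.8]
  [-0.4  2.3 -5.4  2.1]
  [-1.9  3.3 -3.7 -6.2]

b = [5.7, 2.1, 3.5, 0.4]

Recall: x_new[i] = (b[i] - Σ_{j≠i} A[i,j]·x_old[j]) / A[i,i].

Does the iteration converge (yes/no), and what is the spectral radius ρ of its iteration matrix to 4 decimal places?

yes, ρ = 0.8544

Split A = D + L + U, D = diag(5.1, 8.7, -5.4, -6.2).
Jacobi T = -D⁻¹(L+U): T[3,0] = -(-1.9)/(-6.2) = -0.3065; T[3,3] = 0.
  T[0,:] = [+0.0000  +0.6863  -0.5882  -0.3922]
  T[1,:] = [+0.2529  +0.0000  -0.2069  +0.4368]
  T[2,:] = [-0.0741  +0.4259  +0.0000  +0.3889]
  T[3,:] = [-0.3065  +0.5323  -0.5968  +0.0000]
eigenvalue magnitudes: 0.8544, 0.5486, 0.5486, 0.3719.
ρ(T) = max|λ| = 0.8544; 0.8544 < 1 ⇒ converges.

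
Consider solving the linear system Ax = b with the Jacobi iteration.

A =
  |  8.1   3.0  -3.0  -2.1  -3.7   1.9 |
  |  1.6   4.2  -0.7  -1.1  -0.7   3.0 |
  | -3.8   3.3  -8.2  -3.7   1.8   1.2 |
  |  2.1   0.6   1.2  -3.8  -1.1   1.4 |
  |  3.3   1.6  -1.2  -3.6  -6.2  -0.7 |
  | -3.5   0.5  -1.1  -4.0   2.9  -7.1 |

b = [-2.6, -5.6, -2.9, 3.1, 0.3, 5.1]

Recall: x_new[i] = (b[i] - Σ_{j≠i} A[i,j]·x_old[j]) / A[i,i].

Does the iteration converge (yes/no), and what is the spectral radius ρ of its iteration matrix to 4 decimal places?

no, ρ = 1.1709

Split A = D + L + U, D = diag(8.1, 4.2, -8.2, -3.8, -6.2, -7.1).
Jacobi: T = -D⁻¹(L+U), T[5,2] = -(-1.1)/(-7.1) = -0.1549; T[5,5] = 0.
  T[0,:] = [+0.0000  -0.3704  +0.3704  +0.2593  +0.4568  -0.2346]
  T[1,:] = [-0.3810  +0.0000  +0.1667  +0.2619  +0.1667  -0.7143]
  T[2,:] = [-0.4634  +0.4024  +0.0000  -0.4512  +0.2195  +0.1463]
  T[3,:] = [+0.5526  +0.1579  +0.3158  +0.0000  -0.2895  +0.3684]
  T[4,:] = [+0.5323  +0.2581  -0.1935  -0.5806  +0.0000  -0.1129]
  T[5,:] = [-0.4930  +0.0704  -0.1549  -0.5634  +0.4085  +0.0000]
moduli |λ_i(T)| = 1.1709, 0.8348, 0.8348, 0.4686, 0.4320, 0.1283.
ρ = 1.1709; 1.1709 > 1, so it fails to converge.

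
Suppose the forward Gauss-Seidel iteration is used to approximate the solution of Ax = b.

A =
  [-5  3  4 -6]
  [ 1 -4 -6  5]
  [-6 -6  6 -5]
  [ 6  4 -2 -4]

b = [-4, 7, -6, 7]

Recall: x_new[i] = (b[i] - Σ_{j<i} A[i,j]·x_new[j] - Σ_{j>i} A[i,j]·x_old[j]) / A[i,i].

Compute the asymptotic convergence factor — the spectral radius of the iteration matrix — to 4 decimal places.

1.5808

Write A = D+L+U with D = diag(-5, -4, 6, -4).
GS T = -(D+L)⁻¹U: row 0 first, T[0,2] = -(4)/(-5) = +0.8000; later rows by forward substitution.
  T[0,:] = [+0.0000, +0.6000, +0.8000, -1.2000]
  T[1,:] = [+0.0000, +0.1500, -1.3000, +0.9500]
  T[2,:] = [+0.0000, +0.7500, -0.5000, +0.5833]
  T[3,:] = [+0.0000, +0.6750, +0.1500, -1.1417]
moduli |λ_i(T)| = 1.5808, 0.8436, 0.8436, 0.0000.
ρ = 1.5808; 1.5808 > 1 ⇒ diverges.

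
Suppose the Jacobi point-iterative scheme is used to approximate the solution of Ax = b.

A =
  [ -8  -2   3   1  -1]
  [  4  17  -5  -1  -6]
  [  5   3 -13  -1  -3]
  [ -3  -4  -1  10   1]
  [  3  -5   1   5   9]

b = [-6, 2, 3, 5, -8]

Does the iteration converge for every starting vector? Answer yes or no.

Let D = diag(-8, 17, -13, 10, 9); L, U the strict triangles.
T_J = -D⁻¹(L+U): T[2,0] = -(5)/(-13) = +0.3846; T[2,2] = 0.
  T[0,:] = [+0.0000 -0.2500 +0.3750 +0.1250 -0.1250]
  T[1,:] = [-0.2353 +0.0000 +0.2941 +0.0588 +0.3529]
  T[2,:] = [+0.3846 +0.2308 +0.0000 -0.0769 -0.2308]
  T[3,:] = [+0.3000 +0.4000 +0.1000 +0.0000 -0.1000]
  T[4,:] = [-0.3333 +0.5556 -0.1111 -0.5556 +0.0000]
|roots of det(T-λI)|: 0.8340, 0.6919, 0.2474, 0.2245, 0.2245.
ρ = 0.8340; 0.8340 < 1 ⇒ converges.

yes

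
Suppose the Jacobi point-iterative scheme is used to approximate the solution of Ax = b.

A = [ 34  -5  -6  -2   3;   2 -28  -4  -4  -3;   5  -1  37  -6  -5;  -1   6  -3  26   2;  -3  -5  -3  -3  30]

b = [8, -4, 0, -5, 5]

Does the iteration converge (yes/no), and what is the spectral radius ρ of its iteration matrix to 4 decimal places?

Split A = D + L + U, D = diag(34, -28, 37, 26, 30).
Jacobi: T = -D⁻¹(L+U), T[2,0] = -(5)/(37) = -0.1351; T[2,2] = 0.
  T[0,:] = [+0.0000, +0.1471, +0.1765, +0.0588, -0.0882]
  T[1,:] = [+0.0714, +0.0000, -0.1429, -0.1429, -0.1071]
  T[2,:] = [-0.1351, +0.0270, +0.0000, +0.1622, +0.1351]
  T[3,:] = [+0.0385, -0.2308, +0.1154, +0.0000, -0.0769]
  T[4,:] = [+0.1000, +0.1667, +0.1000, +0.1000, +0.0000]
|eigenvalues of T|: 0.2575, 0.1624, 0.1624, 0.1411, 0.1411.
ρ = 0.2575; 0.2575 < 1 ⇒ converges.

yes, ρ = 0.2575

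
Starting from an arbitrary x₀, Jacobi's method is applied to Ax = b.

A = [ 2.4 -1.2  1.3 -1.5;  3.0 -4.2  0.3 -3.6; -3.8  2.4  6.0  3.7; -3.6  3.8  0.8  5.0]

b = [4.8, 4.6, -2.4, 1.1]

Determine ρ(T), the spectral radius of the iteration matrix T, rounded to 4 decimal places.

1.1812

Let D = diag(2.4, -4.2, 6, 5); L, U the strict triangles.
T_J = -D⁻¹(L+U): T[2,0] = -(-3.8)/(6) = +0.6333; T[2,2] = 0.
  T[0,:] = [+0.0000 +0.5000 -0.5417 +0.6250]
  T[1,:] = [+0.7143 +0.0000 +0.0714 -0.8571]
  T[2,:] = [+0.6333 -0.4000 +0.0000 -0.6167]
  T[3,:] = [+0.7200 -0.7600 -0.1600 +0.0000]
|eigenvalues of T|: 1.1812, 0.8326, 0.5074, 0.1589.
ρ(T) = max|λ| = 1.1812; 1.1812 > 1, so it fails to converge.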